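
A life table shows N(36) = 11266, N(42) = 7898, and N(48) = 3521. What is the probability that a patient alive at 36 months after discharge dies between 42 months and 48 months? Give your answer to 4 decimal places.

0.3885

This is the probability of reaching 42 but not 48, conditional on being alive at 36: (N(42) − N(48)) / N(36).
= (7898 − 3521) / 11266 = 4377 / 11266 = 0.388514.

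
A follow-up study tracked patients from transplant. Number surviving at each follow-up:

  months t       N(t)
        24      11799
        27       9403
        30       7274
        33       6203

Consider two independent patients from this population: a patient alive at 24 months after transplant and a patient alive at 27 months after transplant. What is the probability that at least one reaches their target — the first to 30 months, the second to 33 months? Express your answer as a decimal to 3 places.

p₁ = N(30)/N(24) = 7274/11799 = 0.616493; p₂ = N(33)/N(27) = 6203/9403 = 0.659683.
P(at least one) = 1 − (1−p₁)(1−p₂) = 1 − 0.383507 × 0.340317 = 0.869486.

0.869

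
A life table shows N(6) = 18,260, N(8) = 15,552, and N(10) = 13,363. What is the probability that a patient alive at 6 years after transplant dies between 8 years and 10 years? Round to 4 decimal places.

This is the probability of reaching 8 but not 10, conditional on being alive at 6: (N(8) − N(10)) / N(6).
= (15,552 − 13,363) / 18,260 = 2,189 / 18,260 = 0.119880.

0.1199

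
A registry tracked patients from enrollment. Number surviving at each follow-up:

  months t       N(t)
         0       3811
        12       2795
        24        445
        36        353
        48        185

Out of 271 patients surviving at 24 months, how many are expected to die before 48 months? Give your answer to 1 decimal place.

The relevant probability is 1 − 185/445 = 0.584270.
Expected number = 271 × 0.584270 = 158.3.

158.3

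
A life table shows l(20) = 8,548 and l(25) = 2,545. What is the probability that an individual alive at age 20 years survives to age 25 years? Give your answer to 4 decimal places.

0.2977

The conditional survival probability is l(25)/l(20) = 2,545/8,548 = 0.297730.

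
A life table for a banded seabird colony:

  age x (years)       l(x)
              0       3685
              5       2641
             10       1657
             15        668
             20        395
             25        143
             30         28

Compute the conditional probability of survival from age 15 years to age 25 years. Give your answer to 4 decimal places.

The conditional survival probability is l(25)/l(15) = 143/668 = 0.214072.

0.2141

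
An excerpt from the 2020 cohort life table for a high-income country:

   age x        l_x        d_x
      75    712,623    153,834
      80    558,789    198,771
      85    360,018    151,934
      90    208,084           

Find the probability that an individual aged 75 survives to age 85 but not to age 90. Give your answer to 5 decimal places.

0.21320

We want 10|5q75 = (l_85 − l_90)/l_75.
This is the probability of reaching 85 but not 90, conditional on being alive at 75: (l_85 − l_90) / l_75.
= (360,018 − 208,084) / 712,623 = 151,934 / 712,623 = 0.213204.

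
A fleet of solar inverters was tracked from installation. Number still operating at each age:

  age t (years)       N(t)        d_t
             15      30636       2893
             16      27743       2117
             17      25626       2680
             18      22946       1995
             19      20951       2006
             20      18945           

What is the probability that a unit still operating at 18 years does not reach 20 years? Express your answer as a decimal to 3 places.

P(fail before 20 | operational at 18) = 1 − N(20)/N(18) = 1 − 18945/22946 = (4001)/22946 = 0.174366.

0.174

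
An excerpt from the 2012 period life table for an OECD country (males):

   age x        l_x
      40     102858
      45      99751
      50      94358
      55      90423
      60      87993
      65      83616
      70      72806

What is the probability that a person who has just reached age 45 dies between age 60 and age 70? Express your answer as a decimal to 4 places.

0.1522

This is the probability of reaching 60 but not 70, conditional on being alive at 45: (l_60 − l_70) / l_45.
= (87993 − 72806) / 99751 = 15187 / 99751 = 0.152249.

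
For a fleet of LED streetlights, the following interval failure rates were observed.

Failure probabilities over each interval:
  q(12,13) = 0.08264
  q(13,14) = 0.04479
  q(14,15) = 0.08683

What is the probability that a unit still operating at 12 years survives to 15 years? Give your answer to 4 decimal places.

0.8002

P(survive 12→15) = (1 − 0.08264) × (1 − 0.04479) × (1 − 0.08683).
= 0.91736 × 0.95521 × 0.91317 = 0.800185.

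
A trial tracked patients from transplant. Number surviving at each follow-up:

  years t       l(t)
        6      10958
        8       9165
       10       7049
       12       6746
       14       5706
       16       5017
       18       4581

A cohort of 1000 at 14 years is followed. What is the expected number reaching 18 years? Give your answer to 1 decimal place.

802.8

The relevant probability is 4581/5706 = 0.802839.
Expected number = 1000 × 0.802839 = 802.8.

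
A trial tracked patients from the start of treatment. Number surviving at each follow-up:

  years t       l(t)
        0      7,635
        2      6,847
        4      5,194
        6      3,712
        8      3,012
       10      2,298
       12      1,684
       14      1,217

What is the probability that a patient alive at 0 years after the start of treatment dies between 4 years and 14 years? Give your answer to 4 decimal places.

This is the probability of reaching 4 but not 14, conditional on being alive at 0: (l(4) − l(14)) / l(0).
= (5,194 − 1,217) / 7,635 = 3,977 / 7,635 = 0.520891.

0.5209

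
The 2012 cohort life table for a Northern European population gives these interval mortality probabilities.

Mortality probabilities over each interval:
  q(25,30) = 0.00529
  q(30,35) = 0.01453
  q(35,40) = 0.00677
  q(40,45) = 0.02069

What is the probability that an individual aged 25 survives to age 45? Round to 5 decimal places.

0.95348

The overall survival probability is (1 − 0.00529) × (1 − 0.01453) × (1 − 0.00677) × (1 − 0.02069).
= 0.99471 × 0.98547 × 0.99323 × 0.97931 = 0.953476.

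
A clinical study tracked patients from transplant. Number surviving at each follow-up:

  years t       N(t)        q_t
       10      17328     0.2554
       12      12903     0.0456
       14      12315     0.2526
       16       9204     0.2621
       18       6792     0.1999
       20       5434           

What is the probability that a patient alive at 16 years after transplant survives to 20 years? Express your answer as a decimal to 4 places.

0.5904

The conditional survival probability is N(20)/N(16) = 5434/9204 = 0.590395.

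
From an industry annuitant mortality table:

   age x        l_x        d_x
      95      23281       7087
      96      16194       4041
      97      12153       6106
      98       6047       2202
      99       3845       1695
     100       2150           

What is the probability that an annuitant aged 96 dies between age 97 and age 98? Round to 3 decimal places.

We want 1|1q96 = (l_97 − l_98)/l_96.
This is the probability of reaching 97 but not 98, conditional on being alive at 96: (l_97 − l_98) / l_96.
= (12153 − 6047) / 16194 = 6106 / 16194 = 0.377053.

0.377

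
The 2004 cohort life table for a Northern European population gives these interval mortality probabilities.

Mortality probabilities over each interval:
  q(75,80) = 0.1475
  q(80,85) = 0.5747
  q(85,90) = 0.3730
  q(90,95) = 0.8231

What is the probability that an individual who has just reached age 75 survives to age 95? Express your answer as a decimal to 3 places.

P(survive 75→95) = (1 − 0.1475) × (1 − 0.5747) × (1 − 0.3730) × (1 − 0.8231).
= 0.8525 × 0.4253 × 0.6270 × 0.1769 = 0.040215.

0.040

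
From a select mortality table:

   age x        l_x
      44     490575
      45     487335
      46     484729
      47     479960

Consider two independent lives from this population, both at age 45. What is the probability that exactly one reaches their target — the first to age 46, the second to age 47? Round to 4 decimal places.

p₁ = l_46/l_45 = 484729/487335 = 0.994653; p₂ = l_47/l_45 = 479960/487335 = 0.984867.
P(exactly one) = p₁(1−p₂) + (1−p₁)p₂ = 0.015052 + 0.005266 = 0.020318.

0.0203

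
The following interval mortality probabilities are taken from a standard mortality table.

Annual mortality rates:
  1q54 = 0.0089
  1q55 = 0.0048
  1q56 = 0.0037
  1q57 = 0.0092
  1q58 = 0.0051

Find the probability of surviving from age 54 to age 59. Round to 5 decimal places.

5p54 = (1 − 0.0089) × (1 − 0.0048) × (1 − 0.0037) × (1 − 0.0092) × (1 − 0.0051).
= 0.9911 × 0.9952 × 0.9963 × 0.9908 × 0.9949 = 0.968687.

0.96869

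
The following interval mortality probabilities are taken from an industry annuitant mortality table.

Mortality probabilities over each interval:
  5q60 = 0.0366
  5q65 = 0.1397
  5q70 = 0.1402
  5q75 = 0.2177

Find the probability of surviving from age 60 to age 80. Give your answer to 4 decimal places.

20p60 = (1 − 0.0366) × (1 − 0.1397) × (1 − 0.1402) × (1 − 0.2177).
= 0.9634 × 0.8603 × 0.8598 × 0.7823 = 0.557477.

0.5575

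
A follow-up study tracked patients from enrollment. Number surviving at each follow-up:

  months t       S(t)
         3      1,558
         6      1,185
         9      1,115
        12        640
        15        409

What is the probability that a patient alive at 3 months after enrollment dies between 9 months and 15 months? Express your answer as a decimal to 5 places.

0.45315

This is the probability of reaching 9 but not 15, conditional on being alive at 3: (S(9) − S(15)) / S(3).
= (1,115 − 409) / 1,558 = 706 / 1,558 = 0.453145.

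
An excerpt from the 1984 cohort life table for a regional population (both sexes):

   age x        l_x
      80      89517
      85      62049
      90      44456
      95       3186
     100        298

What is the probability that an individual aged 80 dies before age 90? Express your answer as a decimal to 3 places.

P(die before 90 | alive at 80) = 1 − l_90/l_80 = 1 − 44456/89517 = (45061)/89517 = 0.503379.

0.503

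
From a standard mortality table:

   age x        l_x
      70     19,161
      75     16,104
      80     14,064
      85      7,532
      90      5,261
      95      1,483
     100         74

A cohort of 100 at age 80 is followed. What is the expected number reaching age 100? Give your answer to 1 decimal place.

0.5

The relevant probability is 74/14,064 = 0.005262.
Expected number = 100 × 0.005262 = 0.5.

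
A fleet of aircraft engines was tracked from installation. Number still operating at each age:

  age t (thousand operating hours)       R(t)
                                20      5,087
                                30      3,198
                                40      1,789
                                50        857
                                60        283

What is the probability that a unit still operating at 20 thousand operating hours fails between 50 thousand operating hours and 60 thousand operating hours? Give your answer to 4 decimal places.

This is the probability of reaching 50 but not 60, conditional on being operational at 20: (R(50) − R(60)) / R(20).
= (857 − 283) / 5,087 = 574 / 5,087 = 0.112837.

0.1128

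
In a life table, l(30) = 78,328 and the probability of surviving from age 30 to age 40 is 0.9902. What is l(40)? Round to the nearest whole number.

77560

l(40) = l(30) × p = 78,328 × 0.9902 = 77560.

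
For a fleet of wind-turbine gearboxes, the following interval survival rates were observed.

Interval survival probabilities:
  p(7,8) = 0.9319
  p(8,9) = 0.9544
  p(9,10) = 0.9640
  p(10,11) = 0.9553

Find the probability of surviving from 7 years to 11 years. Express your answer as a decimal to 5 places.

0.81906

Chaining the interval survival probabilities: 0.9319 × 0.9544 × 0.9640 × 0.9553.
= 0.819062.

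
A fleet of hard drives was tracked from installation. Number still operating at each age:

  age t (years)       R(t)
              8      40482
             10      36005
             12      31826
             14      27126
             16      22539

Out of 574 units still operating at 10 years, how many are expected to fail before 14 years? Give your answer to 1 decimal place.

The relevant probability is 1 − 27126/36005 = 0.246605.
Expected number = 574 × 0.246605 = 141.6.

141.6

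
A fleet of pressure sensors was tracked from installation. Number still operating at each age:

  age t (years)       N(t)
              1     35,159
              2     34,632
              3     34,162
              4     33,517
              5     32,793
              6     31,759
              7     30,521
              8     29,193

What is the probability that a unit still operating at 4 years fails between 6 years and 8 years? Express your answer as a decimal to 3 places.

This is the probability of reaching 6 but not 8, conditional on being operational at 4: (N(6) − N(8)) / N(4).
= (31,759 − 29,193) / 33,517 = 2,566 / 33,517 = 0.076558.

0.077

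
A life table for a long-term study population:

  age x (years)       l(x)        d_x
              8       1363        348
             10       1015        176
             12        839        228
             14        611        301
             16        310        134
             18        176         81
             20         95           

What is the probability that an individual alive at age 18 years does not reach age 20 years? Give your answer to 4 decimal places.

0.4602

P(die before 20 | alive at 18) = 1 − l(20)/l(18) = 1 − 95/176 = (81)/176 = 0.460227.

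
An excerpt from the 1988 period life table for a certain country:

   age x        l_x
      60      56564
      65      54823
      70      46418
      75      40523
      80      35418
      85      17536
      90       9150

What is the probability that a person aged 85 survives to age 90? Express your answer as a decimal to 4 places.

0.5218

The conditional survival probability is l_90/l_85 = 9150/17536 = 0.521784.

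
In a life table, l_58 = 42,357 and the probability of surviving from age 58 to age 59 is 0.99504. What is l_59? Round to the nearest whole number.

l_59 = l_58 × p = 42,357 × 0.99504 = 42147.

42147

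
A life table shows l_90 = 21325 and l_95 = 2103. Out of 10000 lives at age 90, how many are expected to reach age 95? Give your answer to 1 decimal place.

The relevant probability is 2103/21325 = 0.098617.
Expected number = 10000 × 0.098617 = 986.2.

986.2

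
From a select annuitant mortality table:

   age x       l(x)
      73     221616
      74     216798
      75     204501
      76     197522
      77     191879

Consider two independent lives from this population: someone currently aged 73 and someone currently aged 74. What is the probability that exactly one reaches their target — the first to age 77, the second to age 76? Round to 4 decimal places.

0.1992

p₁ = l(77)/l(73) = 191879/221616 = 0.865817; p₂ = l(76)/l(74) = 197522/216798 = 0.911088.
P(exactly one) = p₁(1−p₂) + (1−p₁)p₂ = 0.076982 + 0.122253 = 0.199234.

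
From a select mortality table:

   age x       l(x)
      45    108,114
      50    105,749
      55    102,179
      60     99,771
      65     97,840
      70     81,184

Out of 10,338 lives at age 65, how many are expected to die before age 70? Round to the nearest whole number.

The relevant probability is 1 − 81,184/97,840 = 0.170237.
Expected number = 10,338 × 0.170237 = 1760.

1760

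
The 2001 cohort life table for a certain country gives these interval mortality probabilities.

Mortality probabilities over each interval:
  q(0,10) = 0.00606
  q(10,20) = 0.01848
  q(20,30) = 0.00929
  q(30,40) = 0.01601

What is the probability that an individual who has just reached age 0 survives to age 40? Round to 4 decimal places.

0.9510

Chaining the interval survival probabilities: (1 − 0.00606) × (1 − 0.01848) × (1 − 0.00929) × (1 − 0.01601).
= 0.99394 × 0.98152 × 0.99071 × 0.98399 = 0.951035.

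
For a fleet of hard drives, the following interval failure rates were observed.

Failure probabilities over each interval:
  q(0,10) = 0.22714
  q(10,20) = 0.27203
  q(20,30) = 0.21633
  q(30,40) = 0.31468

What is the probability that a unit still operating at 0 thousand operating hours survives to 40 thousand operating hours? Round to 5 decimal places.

Survival from 0 to 40 is the product of surviving each interval: (1 − 0.22714) × (1 − 0.27203) × (1 − 0.21633) × (1 − 0.31468).
= 0.77286 × 0.72797 × 0.78367 × 0.68532 = 0.302163.

0.30216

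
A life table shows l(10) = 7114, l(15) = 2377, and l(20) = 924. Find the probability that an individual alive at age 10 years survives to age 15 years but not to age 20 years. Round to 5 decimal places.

0.20425

This is the probability of reaching 15 but not 20, conditional on being alive at 10: (l(15) − l(20)) / l(10).
= (2377 − 924) / 7114 = 1453 / 7114 = 0.204245.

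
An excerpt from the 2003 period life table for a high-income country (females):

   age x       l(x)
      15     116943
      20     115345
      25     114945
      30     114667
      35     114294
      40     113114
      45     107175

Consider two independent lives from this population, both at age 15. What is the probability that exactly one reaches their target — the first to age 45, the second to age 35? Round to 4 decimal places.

0.1024

p₁ = l(45)/l(15) = 107175/116943 = 0.916472; p₂ = l(35)/l(15) = 114294/116943 = 0.977348.
P(exactly one) = p₁(1−p₂) + (1−p₁)p₂ = 0.020760 + 0.081636 = 0.102396.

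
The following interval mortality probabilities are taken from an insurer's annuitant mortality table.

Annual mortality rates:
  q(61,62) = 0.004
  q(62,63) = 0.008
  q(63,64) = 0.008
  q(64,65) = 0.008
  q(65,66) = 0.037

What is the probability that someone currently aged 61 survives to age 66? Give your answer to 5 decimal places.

0.93631

P(survive 61→66) = (1 − 0.004) × (1 − 0.008) × (1 − 0.008) × (1 − 0.008) × (1 − 0.037).
= 0.996 × 0.992 × 0.992 × 0.992 × 0.963 = 0.936312.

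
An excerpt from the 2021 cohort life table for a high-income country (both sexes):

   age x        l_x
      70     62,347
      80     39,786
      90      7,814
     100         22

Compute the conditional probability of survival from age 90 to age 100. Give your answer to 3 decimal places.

The conditional survival probability is l_100/l_90 = 22/7,814 = 0.002815.

0.003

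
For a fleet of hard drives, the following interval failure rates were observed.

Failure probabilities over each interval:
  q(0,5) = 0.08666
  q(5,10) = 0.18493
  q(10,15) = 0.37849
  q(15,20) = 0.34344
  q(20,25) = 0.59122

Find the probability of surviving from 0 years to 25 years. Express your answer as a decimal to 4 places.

The overall survival probability is (1 − 0.08666) × (1 − 0.18493) × (1 − 0.37849) × (1 − 0.34344) × (1 − 0.59122).
= 0.91334 × 0.81507 × 0.62151 × 0.65656 × 0.40878 = 0.124177.

0.1242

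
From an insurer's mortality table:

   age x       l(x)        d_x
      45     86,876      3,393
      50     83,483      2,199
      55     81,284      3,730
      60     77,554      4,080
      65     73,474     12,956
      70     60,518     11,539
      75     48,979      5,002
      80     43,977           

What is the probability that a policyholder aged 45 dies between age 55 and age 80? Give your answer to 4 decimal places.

0.4294

This is the probability of reaching 55 but not 80, conditional on being alive at 45: (l(55) − l(80)) / l(45).
= (81,284 − 43,977) / 86,876 = 37,307 / 86,876 = 0.429428.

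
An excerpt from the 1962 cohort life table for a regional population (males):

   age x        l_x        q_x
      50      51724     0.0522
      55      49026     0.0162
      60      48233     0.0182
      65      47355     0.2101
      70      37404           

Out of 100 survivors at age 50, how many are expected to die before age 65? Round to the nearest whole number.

8

The relevant probability is 1 − 47355/51724 = 0.084468.
Expected number = 100 × 0.084468 = 8.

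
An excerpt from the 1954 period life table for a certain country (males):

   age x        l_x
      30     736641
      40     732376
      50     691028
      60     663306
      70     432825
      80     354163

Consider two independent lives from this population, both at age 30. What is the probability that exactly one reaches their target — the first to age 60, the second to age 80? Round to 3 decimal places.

0.515

p₁ = l_60/l_30 = 663306/736641 = 0.900447; p₂ = l_80/l_30 = 354163/736641 = 0.480781.
P(exactly one) = p₁(1−p₂) + (1−p₁)p₂ = 0.467529 + 0.047863 = 0.515392.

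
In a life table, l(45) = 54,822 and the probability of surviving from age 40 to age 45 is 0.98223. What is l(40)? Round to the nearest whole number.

55814

l(40) = l(45) / p = 54,822 / 0.98223 = 55814.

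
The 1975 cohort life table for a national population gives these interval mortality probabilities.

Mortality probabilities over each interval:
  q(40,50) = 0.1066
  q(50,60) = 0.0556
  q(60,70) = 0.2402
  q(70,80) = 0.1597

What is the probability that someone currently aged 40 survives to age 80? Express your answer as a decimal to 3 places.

0.539

Survival from 40 to 80 is the product of surviving each interval: (1 − 0.1066) × (1 − 0.0556) × (1 − 0.2402) × (1 − 0.1597).
= 0.8934 × 0.9444 × 0.7598 × 0.8403 = 0.538686.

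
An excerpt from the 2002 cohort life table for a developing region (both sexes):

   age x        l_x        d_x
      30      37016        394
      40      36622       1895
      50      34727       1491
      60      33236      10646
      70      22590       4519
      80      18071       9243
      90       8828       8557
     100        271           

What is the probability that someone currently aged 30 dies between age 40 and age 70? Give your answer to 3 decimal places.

We want 10|30q30 = (l_40 − l_70)/l_30.
This is the probability of reaching 40 but not 70, conditional on being alive at 30: (l_40 − l_70) / l_30.
= (36622 − 22590) / 37016 = 14032 / 37016 = 0.379079.

0.379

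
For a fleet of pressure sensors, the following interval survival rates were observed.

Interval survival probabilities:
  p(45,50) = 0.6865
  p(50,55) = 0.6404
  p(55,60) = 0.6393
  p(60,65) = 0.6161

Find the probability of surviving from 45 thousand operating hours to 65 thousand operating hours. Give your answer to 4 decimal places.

Chaining the interval survival probabilities: 0.6865 × 0.6404 × 0.6393 × 0.6161.
= 0.173160.

0.1732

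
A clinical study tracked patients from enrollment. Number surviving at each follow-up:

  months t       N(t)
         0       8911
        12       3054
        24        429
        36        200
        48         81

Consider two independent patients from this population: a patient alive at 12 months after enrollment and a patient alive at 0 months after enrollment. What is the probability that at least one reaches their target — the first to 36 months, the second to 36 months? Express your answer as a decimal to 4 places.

0.0865

p₁ = N(36)/N(12) = 200/3054 = 0.065488; p₂ = N(36)/N(0) = 200/8911 = 0.022444.
P(at least one) = 1 − (1−p₁)(1−p₂) = 1 − 0.934512 × 0.977556 = 0.086462.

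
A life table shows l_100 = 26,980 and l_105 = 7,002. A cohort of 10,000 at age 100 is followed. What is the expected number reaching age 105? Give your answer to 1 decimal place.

The relevant probability is 7,002/26,980 = 0.259526.
Expected number = 10,000 × 0.259526 = 2595.3.

2595.3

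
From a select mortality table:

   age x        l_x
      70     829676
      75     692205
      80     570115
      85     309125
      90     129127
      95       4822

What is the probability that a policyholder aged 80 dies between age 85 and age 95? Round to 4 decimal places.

0.5338

We want 5|10q80 = (l_85 − l_95)/l_80.
This is the probability of reaching 85 but not 95, conditional on being alive at 80: (l_85 − l_95) / l_80.
= (309125 − 4822) / 570115 = 304303 / 570115 = 0.533757.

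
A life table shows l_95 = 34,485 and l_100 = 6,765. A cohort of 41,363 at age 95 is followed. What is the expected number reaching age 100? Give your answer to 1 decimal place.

The relevant probability is 6,765/34,485 = 0.196172.
Expected number = 41,363 × 0.196172 = 8114.3.

8114.3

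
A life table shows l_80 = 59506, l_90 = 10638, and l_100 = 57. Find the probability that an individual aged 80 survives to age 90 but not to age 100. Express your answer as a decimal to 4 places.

We want 10|10q80 = (l_90 − l_100)/l_80.
This is the probability of reaching 90 but not 100, conditional on being alive at 80: (l_90 − l_100) / l_80.
= (10638 − 57) / 59506 = 10581 / 59506 = 0.177814.

0.1778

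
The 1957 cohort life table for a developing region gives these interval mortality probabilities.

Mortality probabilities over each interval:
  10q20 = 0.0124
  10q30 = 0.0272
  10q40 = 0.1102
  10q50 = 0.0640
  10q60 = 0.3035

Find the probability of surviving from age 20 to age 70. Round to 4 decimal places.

Survival from 20 to 70 is the product of surviving each interval: (1 − 0.0124) × (1 − 0.0272) × (1 − 0.1102) × (1 − 0.0640) × (1 − 0.3035).
= 0.9876 × 0.9728 × 0.8898 × 0.9360 × 0.6965 = 0.557306.

0.5573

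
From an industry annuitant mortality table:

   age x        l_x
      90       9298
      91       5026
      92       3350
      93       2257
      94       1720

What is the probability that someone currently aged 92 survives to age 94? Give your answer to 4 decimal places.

We want 2p92 = l_94/l_92.
The conditional survival probability is l_94/l_92 = 1720/3350 = 0.513433.

0.5134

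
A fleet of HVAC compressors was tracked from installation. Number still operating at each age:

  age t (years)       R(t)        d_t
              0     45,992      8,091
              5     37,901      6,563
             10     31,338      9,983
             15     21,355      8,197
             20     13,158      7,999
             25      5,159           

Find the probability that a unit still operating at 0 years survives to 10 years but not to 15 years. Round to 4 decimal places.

0.2171

This is the probability of reaching 10 but not 15, conditional on being operational at 0: (R(10) − R(15)) / R(0).
= (31,338 − 21,355) / 45,992 = 9,983 / 45,992 = 0.217059.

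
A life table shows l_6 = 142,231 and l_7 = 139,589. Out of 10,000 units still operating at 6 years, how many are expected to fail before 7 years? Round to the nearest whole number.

186

The relevant probability is 1 − 139,589/142,231 = 0.018575.
Expected number = 10,000 × 0.018575 = 186.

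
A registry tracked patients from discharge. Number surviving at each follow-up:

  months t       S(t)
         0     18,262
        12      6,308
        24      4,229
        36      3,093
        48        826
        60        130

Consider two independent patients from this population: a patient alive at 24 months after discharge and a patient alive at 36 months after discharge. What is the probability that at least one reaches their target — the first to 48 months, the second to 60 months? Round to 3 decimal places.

0.229

p₁ = S(48)/S(24) = 826/4,229 = 0.195318; p₂ = S(60)/S(36) = 130/3,093 = 0.042030.
P(at least one) = 1 − (1−p₁)(1−p₂) = 1 − 0.804682 × 0.957970 = 0.229139.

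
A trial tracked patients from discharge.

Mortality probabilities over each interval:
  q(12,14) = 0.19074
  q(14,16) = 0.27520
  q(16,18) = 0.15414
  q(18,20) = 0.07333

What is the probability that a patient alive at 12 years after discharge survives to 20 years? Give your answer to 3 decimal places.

Chaining the interval survival probabilities: (1 − 0.19074) × (1 − 0.27520) × (1 − 0.15414) × (1 − 0.07333).
= 0.80926 × 0.72480 × 0.84586 × 0.92667 = 0.459759.

0.460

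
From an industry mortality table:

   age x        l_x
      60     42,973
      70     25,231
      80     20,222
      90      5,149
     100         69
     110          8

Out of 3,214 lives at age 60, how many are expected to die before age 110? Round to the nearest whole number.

The relevant probability is 1 − 8/42,973 = 0.999814.
Expected number = 3,214 × 0.999814 = 3213.

3213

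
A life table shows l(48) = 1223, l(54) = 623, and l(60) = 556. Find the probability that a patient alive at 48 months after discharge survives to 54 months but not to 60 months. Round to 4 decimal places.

0.0548

This is the probability of reaching 54 but not 60, conditional on being alive at 48: (l(54) − l(60)) / l(48).
= (623 − 556) / 1223 = 67 / 1223 = 0.054783.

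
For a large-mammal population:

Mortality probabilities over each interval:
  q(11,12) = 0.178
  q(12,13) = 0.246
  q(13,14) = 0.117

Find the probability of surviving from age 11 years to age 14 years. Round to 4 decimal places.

P(survive 11→14) = (1 − 0.178) × (1 − 0.246) × (1 − 0.117).
= 0.822 × 0.754 × 0.883 = 0.547273.

0.5473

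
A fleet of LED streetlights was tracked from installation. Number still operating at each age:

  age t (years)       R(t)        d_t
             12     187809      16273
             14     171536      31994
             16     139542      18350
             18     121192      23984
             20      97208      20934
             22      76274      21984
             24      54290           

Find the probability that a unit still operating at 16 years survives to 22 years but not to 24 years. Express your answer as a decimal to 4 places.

This is the probability of reaching 22 but not 24, conditional on being operational at 16: (R(22) − R(24)) / R(16).
= (76274 − 54290) / 139542 = 21984 / 139542 = 0.157544.

0.1575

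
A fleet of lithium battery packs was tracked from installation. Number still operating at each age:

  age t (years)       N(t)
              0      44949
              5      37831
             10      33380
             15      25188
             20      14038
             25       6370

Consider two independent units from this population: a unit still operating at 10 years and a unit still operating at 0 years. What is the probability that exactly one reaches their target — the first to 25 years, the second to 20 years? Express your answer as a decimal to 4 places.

p₁ = N(25)/N(10) = 6370/33380 = 0.190833; p₂ = N(20)/N(0) = 14038/44949 = 0.312310.
P(exactly one) = p₁(1−p₂) + (1−p₁)p₂ = 0.131234 + 0.252711 = 0.383945.

0.3839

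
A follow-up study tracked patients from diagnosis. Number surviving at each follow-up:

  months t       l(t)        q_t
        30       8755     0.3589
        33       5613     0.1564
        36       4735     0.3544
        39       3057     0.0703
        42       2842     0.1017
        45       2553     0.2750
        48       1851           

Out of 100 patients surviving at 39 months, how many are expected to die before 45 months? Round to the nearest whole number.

16

The relevant probability is 1 − 2553/3057 = 0.164868.
Expected number = 100 × 0.164868 = 16.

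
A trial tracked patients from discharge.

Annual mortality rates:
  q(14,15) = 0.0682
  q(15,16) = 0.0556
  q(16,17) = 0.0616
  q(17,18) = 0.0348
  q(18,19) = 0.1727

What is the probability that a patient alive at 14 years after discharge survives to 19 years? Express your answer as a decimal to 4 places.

Survival from 14 to 19 is the product of surviving each interval: (1 − 0.0682) × (1 − 0.0556) × (1 − 0.0616) × (1 − 0.0348) × (1 − 0.1727).
= 0.9318 × 0.9444 × 0.9384 × 0.9652 × 0.8273 = 0.659397.

0.6594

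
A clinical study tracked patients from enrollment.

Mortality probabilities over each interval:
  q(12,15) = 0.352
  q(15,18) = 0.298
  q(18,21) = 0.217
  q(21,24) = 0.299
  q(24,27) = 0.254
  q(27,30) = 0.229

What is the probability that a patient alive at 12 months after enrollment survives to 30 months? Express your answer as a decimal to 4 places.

The overall survival probability is (1 − 0.352) × (1 − 0.298) × (1 − 0.217) × (1 − 0.299) × (1 − 0.254) × (1 − 0.229).
= 0.648 × 0.702 × 0.783 × 0.701 × 0.746 × 0.771 = 0.143610.

0.1436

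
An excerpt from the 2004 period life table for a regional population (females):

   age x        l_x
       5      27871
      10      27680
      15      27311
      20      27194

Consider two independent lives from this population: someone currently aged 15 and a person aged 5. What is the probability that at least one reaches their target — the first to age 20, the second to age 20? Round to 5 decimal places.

0.99990

p₁ = l_20/l_15 = 27194/27311 = 0.995716; p₂ = l_20/l_5 = 27194/27871 = 0.975710.
P(at least one) = 1 − (1−p₁)(1−p₂) = 1 − 0.004284 × 0.024290 = 0.999896.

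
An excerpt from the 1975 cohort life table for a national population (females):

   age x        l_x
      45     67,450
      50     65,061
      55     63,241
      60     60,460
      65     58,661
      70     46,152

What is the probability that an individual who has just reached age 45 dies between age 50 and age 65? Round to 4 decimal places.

0.0949

We want 5|15q45 = (l_50 − l_65)/l_45.
This is the probability of reaching 50 but not 65, conditional on being alive at 45: (l_50 − l_65) / l_45.
= (65,061 − 58,661) / 67,450 = 6,400 / 67,450 = 0.094885.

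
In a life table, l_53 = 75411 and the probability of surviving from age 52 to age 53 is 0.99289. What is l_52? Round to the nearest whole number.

75951

l_52 = l_53 / p = 75411 / 0.99289 = 75951.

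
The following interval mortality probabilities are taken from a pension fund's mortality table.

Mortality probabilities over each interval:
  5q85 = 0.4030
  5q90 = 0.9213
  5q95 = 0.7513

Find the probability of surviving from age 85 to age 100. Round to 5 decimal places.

0.01168

Chaining the interval survival probabilities: (1 − 0.4030) × (1 − 0.9213) × (1 − 0.7513).
= 0.5970 × 0.0787 × 0.2487 = 0.011685.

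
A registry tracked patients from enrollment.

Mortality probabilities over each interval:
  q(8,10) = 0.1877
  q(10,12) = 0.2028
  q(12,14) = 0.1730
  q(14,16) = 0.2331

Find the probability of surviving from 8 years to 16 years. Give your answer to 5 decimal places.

The overall survival probability is (1 − 0.1877) × (1 − 0.2028) × (1 − 0.1730) × (1 − 0.2331).
= 0.8123 × 0.7972 × 0.8270 × 0.7669 = 0.410703.

0.41070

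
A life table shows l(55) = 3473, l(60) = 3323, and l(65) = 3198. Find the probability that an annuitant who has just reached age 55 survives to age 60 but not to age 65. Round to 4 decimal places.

0.0360

This is the probability of reaching 60 but not 65, conditional on being alive at 55: (l(60) − l(65)) / l(55).
= (3323 − 3198) / 3473 = 125 / 3473 = 0.035992.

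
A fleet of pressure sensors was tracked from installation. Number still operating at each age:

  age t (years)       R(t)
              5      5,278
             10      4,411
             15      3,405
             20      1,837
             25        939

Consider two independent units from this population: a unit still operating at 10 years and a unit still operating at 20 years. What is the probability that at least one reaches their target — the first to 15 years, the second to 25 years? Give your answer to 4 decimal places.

0.8885

p₁ = R(15)/R(10) = 3,405/4,411 = 0.771934; p₂ = R(25)/R(20) = 939/1,837 = 0.511159.
P(at least one) = 1 − (1−p₁)(1−p₂) = 1 − 0.228066 × 0.488841 = 0.888512.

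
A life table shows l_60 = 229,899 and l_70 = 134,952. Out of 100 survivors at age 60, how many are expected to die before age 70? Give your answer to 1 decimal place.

The relevant probability is 1 − 134,952/229,899 = 0.412994.
Expected number = 100 × 0.412994 = 41.3.

41.3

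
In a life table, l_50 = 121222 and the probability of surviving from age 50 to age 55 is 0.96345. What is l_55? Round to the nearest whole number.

l_55 = l_50 × p = 121222 × 0.96345 = 116791.

116791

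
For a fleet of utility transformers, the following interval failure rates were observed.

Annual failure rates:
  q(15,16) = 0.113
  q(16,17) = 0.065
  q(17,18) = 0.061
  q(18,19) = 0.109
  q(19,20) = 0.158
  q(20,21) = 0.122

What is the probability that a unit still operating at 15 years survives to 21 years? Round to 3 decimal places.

0.513

P(survive 15→21) = (1 − 0.113) × (1 − 0.065) × (1 − 0.061) × (1 − 0.109) × (1 − 0.158) × (1 − 0.122).
= 0.887 × 0.935 × 0.939 × 0.891 × 0.842 × 0.878 = 0.512962.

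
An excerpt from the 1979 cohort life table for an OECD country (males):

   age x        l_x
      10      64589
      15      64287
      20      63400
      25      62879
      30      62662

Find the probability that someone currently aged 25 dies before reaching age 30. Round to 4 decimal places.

0.0035

P(die before 30 | alive at 25) = 1 − l_30/l_25 = 1 − 62662/62879 = (217)/62879 = 0.003451.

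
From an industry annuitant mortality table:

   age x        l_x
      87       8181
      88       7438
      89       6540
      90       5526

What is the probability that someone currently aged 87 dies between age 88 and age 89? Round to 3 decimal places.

0.110

We want 1|1q87 = (l_88 − l_89)/l_87.
This is the probability of reaching 88 but not 89, conditional on being alive at 87: (l_88 − l_89) / l_87.
= (7438 − 6540) / 8181 = 898 / 8181 = 0.109767.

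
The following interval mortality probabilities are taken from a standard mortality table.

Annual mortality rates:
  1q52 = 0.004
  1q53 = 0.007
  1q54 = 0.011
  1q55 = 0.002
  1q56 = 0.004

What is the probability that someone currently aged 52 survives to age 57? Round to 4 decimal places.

0.9723

Chaining the interval survival probabilities: (1 − 0.004) × (1 − 0.007) × (1 − 0.011) × (1 − 0.002) × (1 − 0.004).
= 0.996 × 0.993 × 0.989 × 0.998 × 0.996 = 0.972288.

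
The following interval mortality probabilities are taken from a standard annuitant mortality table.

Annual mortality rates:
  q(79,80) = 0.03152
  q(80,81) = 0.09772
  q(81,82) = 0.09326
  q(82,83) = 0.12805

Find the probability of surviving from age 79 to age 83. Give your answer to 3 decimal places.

Survival from 79 to 83 is the product of surviving each interval: (1 − 0.03152) × (1 − 0.09772) × (1 − 0.09326) × (1 − 0.12805).
= 0.96848 × 0.90228 × 0.90674 × 0.87195 = 0.690886.

0.691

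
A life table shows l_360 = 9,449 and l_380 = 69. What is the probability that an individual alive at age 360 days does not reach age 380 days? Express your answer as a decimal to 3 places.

0.993

P(die before 380 | alive at 360) = 1 − l_380/l_360 = 1 − 69/9,449 = (9,380)/9,449 = 0.992698.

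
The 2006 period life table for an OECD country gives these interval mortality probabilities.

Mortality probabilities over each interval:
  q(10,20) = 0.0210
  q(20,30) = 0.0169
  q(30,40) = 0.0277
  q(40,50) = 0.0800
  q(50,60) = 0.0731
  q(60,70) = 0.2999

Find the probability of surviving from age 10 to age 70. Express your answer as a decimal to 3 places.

0.559

Chaining the interval survival probabilities: (1 − 0.0210) × (1 − 0.0169) × (1 − 0.0277) × (1 − 0.0800) × (1 − 0.0731) × (1 − 0.2999).
= 0.9790 × 0.9831 × 0.9723 × 0.9200 × 0.9269 × 0.7001 = 0.558678.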